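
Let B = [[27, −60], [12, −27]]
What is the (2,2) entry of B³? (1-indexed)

tr B = 0 and det B = −9, so the characteristic polynomial is λ² − (0)λ + (−9) with roots 3 and −3.
Eigenvectors give P = [[−5, −2], [−2, −1]] with P⁻¹ = [[−1, 2], [2, −5]], and B = P·diag(3, −3)·P⁻¹.
Then B³ = P·diag(27, −27)·P⁻¹ = [[−135, 54], [−54, 27]] · [[−1, 2], [2, −5]] = [[243, −540], [108, −243]].

−243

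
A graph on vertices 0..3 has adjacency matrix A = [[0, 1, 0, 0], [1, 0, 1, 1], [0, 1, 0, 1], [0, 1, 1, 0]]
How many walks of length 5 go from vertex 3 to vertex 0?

The number of length-5 walks from vertex 3 to vertex 0 is entry (3,0) of A⁵, where A is the adjacency matrix.
A² = [[1, 0, 1, 1], [0, 3, 1, 1], [1, 1, 2, 1], [1, 1, 1, 2]]
A³ = [[0, 3, 1, 1], [3, 2, 4, 4], [1, 4, 2, 3], [1, 4, 3, 2]]
A⁴ = [[3, 2, 4, 4], [2, 11, 6, 6], [4, 6, 7, 6], [4, 6, 6, 7]]
A⁵ = [[2, 11, 6, 6], [11, 14, 17, 17], [6, 17, 12, 13], [6, 17, 13, 12]]

6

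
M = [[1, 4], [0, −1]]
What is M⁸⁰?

M² = I (check: tr M = 0 and det M = −1), so M⁸⁰ = I since 80 is even.

[[1, 0], [0, 1]]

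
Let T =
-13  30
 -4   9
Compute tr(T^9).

tr T = -4 and det T = 3, so the characteristic polynomial is λ² − (-4)λ + (3) with roots -1 and -3.
Eigenvectors give P = [[-5, 3], [-2, 1]] with P⁻¹ = [[1, -3], [2, -5]], and T = P·diag(-1, -3)·P⁻¹.
Then T^9 = P·diag(-1, -19683)·P⁻¹ = [[5, -59049], [2, -19683]] · [[1, -3], [2, -5]] = [[-118093, 295230], [-39364, 98409]].

-19684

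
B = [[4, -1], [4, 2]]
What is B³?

[[24, -24], [96, -24]]

B² = [[12, -6], [24, 0]]
B³ = [[24, -24], [96, -24]]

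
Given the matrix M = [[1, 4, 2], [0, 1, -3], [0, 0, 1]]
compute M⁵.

[[1, 20, -110], [0, 1, -15], [0, 0, 1]]

M = I + N where N = [[0, 4, 2], [0, 0, -3], [0, 0, 0]] is strictly upper-triangular, so N³ = 0.
(I + N)⁵ = I + 5·N + 10·N² = [[1, 20, -110], [0, 1, -15], [0, 0, 1]].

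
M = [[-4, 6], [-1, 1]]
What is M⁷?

[[-382, 762], [-127, 253]]

tr M = -3 and det M = 2, so the characteristic polynomial is λ² − (-3)λ + (2) with roots -1 and -2.
Eigenvectors give P = [[-2, 3], [-1, 1]] with P⁻¹ = [[1, -3], [1, -2]], and M = P·diag(-1, -2)·P⁻¹.
Then M⁷ = P·diag(-1, -128)·P⁻¹ = [[2, -384], [1, -128]] · [[1, -3], [1, -2]] = [[-382, 762], [-127, 253]].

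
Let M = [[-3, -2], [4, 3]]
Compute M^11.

M² = I (check: tr M = 0 and det M = -1), so M^11 = M since 11 is odd.

[[-3, -2], [4, 3]]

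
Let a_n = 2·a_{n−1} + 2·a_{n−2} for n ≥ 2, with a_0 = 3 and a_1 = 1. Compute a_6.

With companion matrix B = [[2, 2], [1, 0]], [a_n, a_{n−1}]ᵀ = B·[a_{n−1}, a_{n−2}]ᵀ, so [a_6, a_5]ᵀ = B^5·[a_1, a_0]ᵀ.
B^5 = [[120, 88], [44, 32]], giving [a_6, a_5]ᵀ = [[384], [140]].

384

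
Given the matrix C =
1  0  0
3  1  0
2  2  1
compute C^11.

C = I + N where N = [[0, 0, 0], [3, 0, 0], [2, 2, 0]] is strictly lower-triangular, so N^3 = 0.
(I + N)^11 = I + 11·N + 55·N^2 = [[1, 0, 0], [33, 1, 0], [352, 22, 1]].

[[1, 0, 0], [33, 1, 0], [352, 22, 1]]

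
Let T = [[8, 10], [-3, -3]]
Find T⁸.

tr T = 5 and det T = 6, so the characteristic polynomial is λ² − (5)λ + (6) with roots 3 and 2.
Eigenvectors give P = [[-2, -5], [1, 3]] with P⁻¹ = [[-3, -5], [1, 2]], and T = P·diag(3, 2)·P⁻¹.
Then T⁸ = P·diag(6561, 256)·P⁻¹ = [[-13122, -1280], [6561, 768]] · [[-3, -5], [1, 2]] = [[38086, 63050], [-18915, -31269]].

[[38086, 63050], [-18915, -31269]]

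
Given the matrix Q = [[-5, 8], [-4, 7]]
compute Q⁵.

[[-245, 488], [-244, 487]]

tr Q = 2 and det Q = -3, so the characteristic polynomial is λ² − (2)λ + (-3) with roots -1 and 3.
Eigenvectors give P = [[-2, -1], [-1, -1]] with P⁻¹ = [[-1, 1], [1, -2]], and Q = P·diag(-1, 3)·P⁻¹.
Then Q⁵ = P·diag(-1, 243)·P⁻¹ = [[2, -243], [1, -243]] · [[-1, 1], [1, -2]] = [[-245, 488], [-244, 487]].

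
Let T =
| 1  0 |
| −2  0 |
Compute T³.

[[1, 0], [−2, 0]]

T² = [[1, 0], [−2, 0]]
T³ = [[1, 0], [−2, 0]]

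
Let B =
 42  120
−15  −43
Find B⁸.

tr B = −1 and det B = −6, so the characteristic polynomial is λ² − (−1)λ + (−6) with roots −3 and 2.
Eigenvectors give P = [[8, −3], [−3, 1]] with P⁻¹ = [[−1, −3], [−3, −8]], and B = P·diag(−3, 2)·P⁻¹.
Then B⁸ = P·diag(6561, 256)·P⁻¹ = [[52488, −768], [−19683, 256]] · [[−1, −3], [−3, −8]] = [[−50184, −151320], [18915, 57001]].

[[−50184, −151320], [18915, 57001]]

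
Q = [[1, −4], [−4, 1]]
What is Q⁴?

[[353, −272], [−272, 353]]

Q² = [[17, −8], [−8, 17]]
Q³ = [[49, −76], [−76, 49]]
Q⁴ = [[353, −272], [−272, 353]]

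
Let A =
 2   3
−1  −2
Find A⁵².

A² = I (check: tr A = 0 and det A = −1), so A⁵² = I since 52 is even.

[[1, 0], [0, 1]]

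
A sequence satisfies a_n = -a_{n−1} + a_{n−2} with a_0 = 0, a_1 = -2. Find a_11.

With companion matrix M = [[-1, 1], [1, 0]], [a_n, a_{n−1}]ᵀ = M·[a_{n−1}, a_{n−2}]ᵀ, so [a_11, a_10]ᵀ = M¹⁰·[a_1, a_0]ᵀ.
M¹⁰ = [[89, -55], [-55, 34]], giving [a_11, a_10]ᵀ = [[-178], [110]].

-178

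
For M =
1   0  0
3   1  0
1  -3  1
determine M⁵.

M = I + N where N = [[0, 0, 0], [3, 0, 0], [1, -3, 0]] is strictly lower-triangular, so N³ = 0.
(I + N)⁵ = I + 5·N + 10·N² = [[1, 0, 0], [15, 1, 0], [-85, -15, 1]].

[[1, 0, 0], [15, 1, 0], [-85, -15, 1]]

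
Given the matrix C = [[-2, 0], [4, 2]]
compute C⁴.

[[16, 0], [0, 16]]

tr C = 0 and det C = -4, so the characteristic polynomial is λ² − (0)λ + (-4) with roots 2 and -2.
Eigenvectors give P = [[0, -1], [1, 1]] with P⁻¹ = [[1, 1], [-1, 0]], and C = P·diag(2, -2)·P⁻¹.
Then C⁴ = P·diag(16, 16)·P⁻¹ = [[0, -16], [16, 16]] · [[1, 1], [-1, 0]] = [[16, 0], [0, 16]].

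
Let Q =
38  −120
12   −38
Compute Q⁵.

[[608, −1920], [192, −608]]

tr Q = 0 and det Q = −4, so the characteristic polynomial is λ² − (0)λ + (−4) with roots −2 and 2.
Eigenvectors give P = [[3, 10], [1, 3]] with P⁻¹ = [[−3, 10], [1, −3]], and Q = P·diag(−2, 2)·P⁻¹.
Then Q⁵ = P·diag(−32, 32)·P⁻¹ = [[−96, 320], [−32, 96]] · [[−3, 10], [1, −3]] = [[608, −1920], [192, −608]].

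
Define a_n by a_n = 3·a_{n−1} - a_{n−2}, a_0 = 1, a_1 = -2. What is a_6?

-343

With companion matrix M = [[3, -1], [1, 0]], [a_n, a_{n−1}]ᵀ = M·[a_{n−1}, a_{n−2}]ᵀ, so [a_6, a_5]ᵀ = M⁵·[a_1, a_0]ᵀ.
M⁵ = [[144, -55], [55, -21]], giving [a_6, a_5]ᵀ = [[-343], [-131]].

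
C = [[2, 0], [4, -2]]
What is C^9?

tr C = 0 and det C = -4, so the characteristic polynomial is λ² − (0)λ + (-4) with roots 2 and -2.
Eigenvectors give P = [[1, 0], [1, -1]] with P⁻¹ = [[1, 0], [1, -1]], and C = P·diag(2, -2)·P⁻¹.
Then C^9 = P·diag(512, -512)·P⁻¹ = [[512, 0], [512, 512]] · [[1, 0], [1, -1]] = [[512, 0], [1024, -512]].

[[512, 0], [1024, -512]]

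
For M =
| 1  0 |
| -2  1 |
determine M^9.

[[1, 0], [-18, 1]]

M = I + N where N = [[0, 0], [-2, 0]] is strictly lower-triangular, so N^2 = 0.
(I + N)^9 = I + 9·N = [[1, 0], [-18, 1]].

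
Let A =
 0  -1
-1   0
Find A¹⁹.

A² = I (check: tr A = 0 and det A = -1), so A¹⁹ = A since 19 is odd.

[[0, -1], [-1, 0]]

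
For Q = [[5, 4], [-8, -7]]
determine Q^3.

tr Q = -2 and det Q = -3, so the characteristic polynomial is λ² − (-2)λ + (-3) with roots -3 and 1.
Eigenvectors give P = [[-1, -1], [2, 1]] with P⁻¹ = [[1, 1], [-2, -1]], and Q = P·diag(-3, 1)·P⁻¹.
Then Q^3 = P·diag(-27, 1)·P⁻¹ = [[27, -1], [-54, 1]] · [[1, 1], [-2, -1]] = [[29, 28], [-56, -55]].

[[29, 28], [-56, -55]]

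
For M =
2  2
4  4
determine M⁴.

[[432, 432], [864, 864]]

M² = [[12, 12], [24, 24]]
M³ = [[72, 72], [144, 144]]
M⁴ = [[432, 432], [864, 864]]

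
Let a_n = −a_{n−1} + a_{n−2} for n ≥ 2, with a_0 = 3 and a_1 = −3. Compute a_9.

−165

With companion matrix Q = [[−1, 1], [1, 0]], [a_n, a_{n−1}]ᵀ = Q·[a_{n−1}, a_{n−2}]ᵀ, so [a_9, a_8]ᵀ = Q⁸·[a_1, a_0]ᵀ.
Q⁸ = [[34, −21], [−21, 13]], giving [a_9, a_8]ᵀ = [[−165], [102]].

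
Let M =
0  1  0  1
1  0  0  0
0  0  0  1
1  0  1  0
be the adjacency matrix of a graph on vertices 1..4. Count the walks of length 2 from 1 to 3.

1

The number of length-2 walks from vertex 1 to vertex 3 is entry (1,3) of M², where M is the adjacency matrix.
M² = [[2, 0, 1, 0], [0, 1, 0, 1], [1, 0, 1, 0], [0, 1, 0, 2]]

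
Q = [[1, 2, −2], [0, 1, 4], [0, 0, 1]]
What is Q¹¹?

Q = I + N where N = [[0, 2, −2], [0, 0, 4], [0, 0, 0]] is strictly upper-triangular, so N³ = 0.
(I + N)¹¹ = I + 11·N + 55·N² = [[1, 22, 418], [0, 1, 44], [0, 0, 1]].

[[1, 22, 418], [0, 1, 44], [0, 0, 1]]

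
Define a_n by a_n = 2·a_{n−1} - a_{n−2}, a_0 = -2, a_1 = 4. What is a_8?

46

With companion matrix T = [[2, -1], [1, 0]], [a_n, a_{n−1}]ᵀ = T·[a_{n−1}, a_{n−2}]ᵀ, so [a_8, a_7]ᵀ = T^7·[a_1, a_0]ᵀ.
T^7 = [[8, -7], [7, -6]], giving [a_8, a_7]ᵀ = [[46], [40]].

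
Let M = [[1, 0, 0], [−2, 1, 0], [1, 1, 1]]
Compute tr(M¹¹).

3

M = I + N where N = [[0, 0, 0], [−2, 0, 0], [1, 1, 0]] is strictly lower-triangular, so N³ = 0.
(I + N)¹¹ = I + 11·N + 55·N² = [[1, 0, 0], [−22, 1, 0], [−99, 11, 1]].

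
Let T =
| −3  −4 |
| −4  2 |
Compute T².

[[25, 4], [4, 20]]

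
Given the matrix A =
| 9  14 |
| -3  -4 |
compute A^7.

[[14541, 28826], [-6177, -12226]]

tr A = 5 and det A = 6, so the characteristic polynomial is λ² − (5)λ + (6) with roots 2 and 3.
Eigenvectors give P = [[-2, 7], [1, -3]] with P⁻¹ = [[3, 7], [1, 2]], and A = P·diag(2, 3)·P⁻¹.
Then A^7 = P·diag(128, 2187)·P⁻¹ = [[-256, 15309], [128, -6561]] · [[3, 7], [1, 2]] = [[14541, 28826], [-6177, -12226]].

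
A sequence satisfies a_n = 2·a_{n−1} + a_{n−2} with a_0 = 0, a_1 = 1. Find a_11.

5741

With companion matrix B = [[2, 1], [1, 0]], [a_n, a_{n−1}]ᵀ = B·[a_{n−1}, a_{n−2}]ᵀ, so [a_11, a_10]ᵀ = B¹⁰·[a_1, a_0]ᵀ.
B¹⁰ = [[5741, 2378], [2378, 985]], giving [a_11, a_10]ᵀ = [[5741], [2378]].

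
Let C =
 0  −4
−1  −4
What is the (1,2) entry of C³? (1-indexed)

−80

C² = [[4, 16], [4, 20]]
C³ = [[−16, −80], [−20, −96]]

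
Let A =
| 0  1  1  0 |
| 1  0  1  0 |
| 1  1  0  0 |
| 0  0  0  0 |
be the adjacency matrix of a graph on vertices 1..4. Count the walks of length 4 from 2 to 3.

The number of length-4 walks from vertex 2 to vertex 3 is entry (2,3) of A^4, where A is the adjacency matrix.
A^2 = [[2, 1, 1, 0], [1, 2, 1, 0], [1, 1, 2, 0], [0, 0, 0, 0]]
A^3 = [[2, 3, 3, 0], [3, 2, 3, 0], [3, 3, 2, 0], [0, 0, 0, 0]]
A^4 = [[6, 5, 5, 0], [5, 6, 5, 0], [5, 5, 6, 0], [0, 0, 0, 0]]

5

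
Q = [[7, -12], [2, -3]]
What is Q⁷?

[[6559, -13116], [2186, -4371]]

tr Q = 4 and det Q = 3, so the characteristic polynomial is λ² − (4)λ + (3) with roots 3 and 1.
Eigenvectors give P = [[-3, -2], [-1, -1]] with P⁻¹ = [[-1, 2], [1, -3]], and Q = P·diag(3, 1)·P⁻¹.
Then Q⁷ = P·diag(2187, 1)·P⁻¹ = [[-6561, -2], [-2187, -1]] · [[-1, 2], [1, -3]] = [[6559, -13116], [2186, -4371]].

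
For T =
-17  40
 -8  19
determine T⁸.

tr T = 2 and det T = -3, so the characteristic polynomial is λ² − (2)λ + (-3) with roots -1 and 3.
Eigenvectors give P = [[5, 2], [2, 1]] with P⁻¹ = [[1, -2], [-2, 5]], and T = P·diag(-1, 3)·P⁻¹.
Then T⁸ = P·diag(1, 6561)·P⁻¹ = [[5, 13122], [2, 6561]] · [[1, -2], [-2, 5]] = [[-26239, 65600], [-13120, 32801]].

[[-26239, 65600], [-13120, 32801]]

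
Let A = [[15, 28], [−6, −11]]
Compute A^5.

[[1695, 3388], [−726, −1451]]

tr A = 4 and det A = 3, so the characteristic polynomial is λ² − (4)λ + (3) with roots 3 and 1.
Eigenvectors give P = [[7, −2], [−3, 1]] with P⁻¹ = [[1, 2], [3, 7]], and A = P·diag(3, 1)·P⁻¹.
Then A^5 = P·diag(243, 1)·P⁻¹ = [[1701, −2], [−729, 1]] · [[1, 2], [3, 7]] = [[1695, 3388], [−726, −1451]].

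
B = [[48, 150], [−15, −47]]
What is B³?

tr B = 1 and det B = −6, so the characteristic polynomial is λ² − (1)λ + (−6) with roots 3 and −2.
Eigenvectors give P = [[10, −3], [−3, 1]] with P⁻¹ = [[1, 3], [3, 10]], and B = P·diag(3, −2)·P⁻¹.
Then B³ = P·diag(27, −8)·P⁻¹ = [[270, 24], [−81, −8]] · [[1, 3], [3, 10]] = [[342, 1050], [−105, −323]].

[[342, 1050], [−105, −323]]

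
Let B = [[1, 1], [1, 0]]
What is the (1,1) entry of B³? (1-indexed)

B² = [[2, 1], [1, 1]]
B³ = [[3, 2], [2, 1]]

3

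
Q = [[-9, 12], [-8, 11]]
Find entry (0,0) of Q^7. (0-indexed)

tr Q = 2 and det Q = -3, so the characteristic polynomial is λ² − (2)λ + (-3) with roots 3 and -1.
Eigenvectors give P = [[1, 3], [1, 2]] with P⁻¹ = [[-2, 3], [1, -1]], and Q = P·diag(3, -1)·P⁻¹.
Then Q^7 = P·diag(2187, -1)·P⁻¹ = [[2187, -3], [2187, -2]] · [[-2, 3], [1, -1]] = [[-4377, 6564], [-4376, 6563]].

-4377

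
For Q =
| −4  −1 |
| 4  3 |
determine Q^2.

[[12, 1], [−4, 5]]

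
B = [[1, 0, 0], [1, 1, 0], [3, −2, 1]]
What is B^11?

B = I + N where N = [[0, 0, 0], [1, 0, 0], [3, −2, 0]] is strictly lower-triangular, so N^3 = 0.
(I + N)^11 = I + 11·N + 55·N^2 = [[1, 0, 0], [11, 1, 0], [−77, −22, 1]].

[[1, 0, 0], [11, 1, 0], [−77, −22, 1]]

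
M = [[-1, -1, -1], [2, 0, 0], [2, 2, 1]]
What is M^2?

[[-3, -1, 0], [-2, -2, -2], [4, 0, -1]]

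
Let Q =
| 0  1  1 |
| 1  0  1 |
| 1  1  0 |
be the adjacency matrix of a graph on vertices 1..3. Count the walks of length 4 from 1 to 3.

The number of length-4 walks from vertex 1 to vertex 3 is entry (1,3) of Q^4, where Q is the adjacency matrix.
Q^2 = [[2, 1, 1], [1, 2, 1], [1, 1, 2]]
Q^3 = [[2, 3, 3], [3, 2, 3], [3, 3, 2]]
Q^4 = [[6, 5, 5], [5, 6, 5], [5, 5, 6]]

5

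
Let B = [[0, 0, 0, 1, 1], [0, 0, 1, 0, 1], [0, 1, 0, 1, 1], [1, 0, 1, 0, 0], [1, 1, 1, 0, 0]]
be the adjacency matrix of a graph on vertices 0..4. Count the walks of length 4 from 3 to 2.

The number of length-4 walks from vertex 3 to vertex 2 is entry (3,2) of B^4, where B is the adjacency matrix.
B^2 = [[2, 1, 2, 0, 0], [1, 2, 1, 1, 1], [2, 1, 3, 0, 1], [0, 1, 0, 2, 2], [0, 1, 1, 2, 3]]
B^3 = [[0, 2, 1, 4, 5], [2, 2, 4, 2, 4], [1, 4, 2, 5, 6], [4, 2, 5, 0, 1], [5, 4, 6, 1, 2]]
B^4 = [[9, 6, 11, 1, 3], [6, 8, 8, 6, 8], [11, 8, 15, 3, 7], [1, 6, 3, 9, 11], [3, 8, 7, 11, 15]]

3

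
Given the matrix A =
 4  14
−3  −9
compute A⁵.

tr A = −5 and det A = 6, so the characteristic polynomial is λ² − (−5)λ + (6) with roots −2 and −3.
Eigenvectors give P = [[7, −2], [−3, 1]] with P⁻¹ = [[1, 2], [3, 7]], and A = P·diag(−2, −3)·P⁻¹.
Then A⁵ = P·diag(−32, −243)·P⁻¹ = [[−224, 486], [96, −243]] · [[1, 2], [3, 7]] = [[1234, 2954], [−633, −1509]].

[[1234, 2954], [−633, −1509]]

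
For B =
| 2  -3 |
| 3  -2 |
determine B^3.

[[-10, 15], [-15, 10]]

B^2 = [[-5, 0], [0, -5]]
B^3 = [[-10, 15], [-15, 10]]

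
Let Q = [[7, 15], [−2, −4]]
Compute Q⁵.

[[187, 465], [−62, −154]]

tr Q = 3 and det Q = 2, so the characteristic polynomial is λ² − (3)λ + (2) with roots 2 and 1.
Eigenvectors give P = [[−3, −5], [1, 2]] with P⁻¹ = [[−2, −5], [1, 3]], and Q = P·diag(2, 1)·P⁻¹.
Then Q⁵ = P·diag(32, 1)·P⁻¹ = [[−96, −5], [32, 2]] · [[−2, −5], [1, 3]] = [[187, 465], [−62, −154]].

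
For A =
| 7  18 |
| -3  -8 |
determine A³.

tr A = -1 and det A = -2, so the characteristic polynomial is λ² − (-1)λ + (-2) with roots -2 and 1.
Eigenvectors give P = [[-2, 3], [1, -1]] with P⁻¹ = [[1, 3], [1, 2]], and A = P·diag(-2, 1)·P⁻¹.
Then A³ = P·diag(-8, 1)·P⁻¹ = [[16, 3], [-8, -1]] · [[1, 3], [1, 2]] = [[19, 54], [-9, -26]].

[[19, 54], [-9, -26]]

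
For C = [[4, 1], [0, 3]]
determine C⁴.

C² = [[16, 7], [0, 9]]
C³ = [[64, 37], [0, 27]]
C⁴ = [[256, 175], [0, 81]]

[[256, 175], [0, 81]]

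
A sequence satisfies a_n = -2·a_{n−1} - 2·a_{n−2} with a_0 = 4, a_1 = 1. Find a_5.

With companion matrix M = [[-2, -2], [1, 0]], [a_n, a_{n−1}]ᵀ = M·[a_{n−1}, a_{n−2}]ᵀ, so [a_5, a_4]ᵀ = M^4·[a_1, a_0]ᵀ.
M^4 = [[-4, 0], [0, -4]], giving [a_5, a_4]ᵀ = [[-4], [-16]].

-4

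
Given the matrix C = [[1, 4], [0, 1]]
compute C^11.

[[1, 44], [0, 1]]

C = I + N where N = [[0, 4], [0, 0]] is strictly upper-triangular, so N^2 = 0.
(I + N)^11 = I + 11·N = [[1, 44], [0, 1]].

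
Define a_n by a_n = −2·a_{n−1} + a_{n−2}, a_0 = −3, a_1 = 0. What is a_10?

With companion matrix A = [[−2, 1], [1, 0]], [a_n, a_{n−1}]ᵀ = A·[a_{n−1}, a_{n−2}]ᵀ, so [a_10, a_9]ᵀ = A^9·[a_1, a_0]ᵀ.
A^9 = [[−2378, 985], [985, −408]], giving [a_10, a_9]ᵀ = [[−2955], [1224]].

−2955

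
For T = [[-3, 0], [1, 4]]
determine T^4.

T^2 = [[9, 0], [1, 16]]
T^3 = [[-27, 0], [13, 64]]
T^4 = [[81, 0], [25, 256]]

[[81, 0], [25, 256]]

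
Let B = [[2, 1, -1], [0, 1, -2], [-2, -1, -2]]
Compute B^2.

[[6, 4, -2], [4, 3, 2], [0, -1, 8]]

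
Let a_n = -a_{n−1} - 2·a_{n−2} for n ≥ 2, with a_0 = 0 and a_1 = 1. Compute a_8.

With companion matrix M = [[-1, -2], [1, 0]], [a_n, a_{n−1}]ᵀ = M·[a_{n−1}, a_{n−2}]ᵀ, so [a_8, a_7]ᵀ = M^7·[a_1, a_0]ᵀ.
M^7 = [[3, -14], [7, 10]], giving [a_8, a_7]ᵀ = [[3], [7]].

3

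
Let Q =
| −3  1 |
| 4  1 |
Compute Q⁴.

[[185, −36], [−144, 41]]

Q² = [[13, −2], [−8, 5]]
Q³ = [[−47, 11], [44, −3]]
Q⁴ = [[185, −36], [−144, 41]]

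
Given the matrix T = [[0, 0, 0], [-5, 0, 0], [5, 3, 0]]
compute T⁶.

T is strictly triangular, hence nilpotent: T³ = 0, so T⁶ = 0.

[[0, 0, 0], [0, 0, 0], [0, 0, 0]]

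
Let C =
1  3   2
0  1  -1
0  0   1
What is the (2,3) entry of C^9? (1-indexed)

-9

C = I + N where N = [[0, 3, 2], [0, 0, -1], [0, 0, 0]] is strictly upper-triangular, so N^3 = 0.
(I + N)^9 = I + 9·N + 36·N^2 = [[1, 27, -90], [0, 1, -9], [0, 0, 1]].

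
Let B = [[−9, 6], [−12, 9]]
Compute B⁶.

[[729, 0], [0, 729]]

tr B = 0 and det B = −9, so the characteristic polynomial is λ² − (0)λ + (−9) with roots 3 and −3.
Eigenvectors give P = [[−1, 1], [−2, 1]] with P⁻¹ = [[1, −1], [2, −1]], and B = P·diag(3, −3)·P⁻¹.
Then B⁶ = P·diag(729, 729)·P⁻¹ = [[−729, 729], [−1458, 729]] · [[1, −1], [2, −1]] = [[729, 0], [0, 729]].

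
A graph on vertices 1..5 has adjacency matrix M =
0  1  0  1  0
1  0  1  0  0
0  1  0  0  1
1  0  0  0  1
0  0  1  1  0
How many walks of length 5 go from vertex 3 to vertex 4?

5

The number of length-5 walks from vertex 3 to vertex 4 is entry (3,4) of M⁵, where M is the adjacency matrix.
M² = [[2, 0, 1, 0, 1], [0, 2, 0, 1, 1], [1, 0, 2, 1, 0], [0, 1, 1, 2, 0], [1, 1, 0, 0, 2]]
M³ = [[0, 3, 1, 3, 1], [3, 0, 3, 1, 1], [1, 3, 0, 1, 3], [3, 1, 1, 0, 3], [1, 1, 3, 3, 0]]
M⁴ = [[6, 1, 4, 1, 4], [1, 6, 1, 4, 4], [4, 1, 6, 4, 1], [1, 4, 4, 6, 1], [4, 4, 1, 1, 6]]
M⁵ = [[2, 10, 5, 10, 5], [10, 2, 10, 5, 5], [5, 10, 2, 5, 10], [10, 5, 5, 2, 10], [5, 5, 10, 10, 2]]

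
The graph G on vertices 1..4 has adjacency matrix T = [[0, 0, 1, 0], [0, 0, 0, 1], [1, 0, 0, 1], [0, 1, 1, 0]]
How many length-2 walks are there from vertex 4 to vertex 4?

The number of length-2 walks from vertex 4 to vertex 4 is entry (4,4) of T², where T is the adjacency matrix.
T² = [[1, 0, 0, 1], [0, 1, 1, 0], [0, 1, 2, 0], [1, 0, 0, 2]]

2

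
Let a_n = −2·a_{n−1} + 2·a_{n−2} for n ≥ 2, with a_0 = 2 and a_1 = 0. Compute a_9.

With companion matrix B = [[−2, 2], [1, 0]], [a_n, a_{n−1}]ᵀ = B·[a_{n−1}, a_{n−2}]ᵀ, so [a_9, a_8]ᵀ = B^8·[a_1, a_0]ᵀ.
B^8 = [[2448, −1792], [−896, 656]], giving [a_9, a_8]ᵀ = [[−3584], [1312]].

−3584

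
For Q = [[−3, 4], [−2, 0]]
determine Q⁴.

Q² = [[1, −12], [6, −8]]
Q³ = [[21, 4], [−2, 24]]
Q⁴ = [[−71, 84], [−42, −8]]

[[−71, 84], [−42, −8]]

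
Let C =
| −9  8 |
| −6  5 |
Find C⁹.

[[−78729, 78728], [−59046, 59045]]

tr C = −4 and det C = 3, so the characteristic polynomial is λ² − (−4)λ + (3) with roots −1 and −3.
Eigenvectors give P = [[1, 4], [1, 3]] with P⁻¹ = [[−3, 4], [1, −1]], and C = P·diag(−1, −3)·P⁻¹.
Then C⁹ = P·diag(−1, −19683)·P⁻¹ = [[−1, −78732], [−1, −59049]] · [[−3, 4], [1, −1]] = [[−78729, 78728], [−59046, 59045]].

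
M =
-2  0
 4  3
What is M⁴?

M² = [[4, 0], [4, 9]]
M³ = [[-8, 0], [28, 27]]
M⁴ = [[16, 0], [52, 81]]

[[16, 0], [52, 81]]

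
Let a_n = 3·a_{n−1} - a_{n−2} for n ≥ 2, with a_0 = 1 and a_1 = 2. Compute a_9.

4181

With companion matrix M = [[3, -1], [1, 0]], [a_n, a_{n−1}]ᵀ = M·[a_{n−1}, a_{n−2}]ᵀ, so [a_9, a_8]ᵀ = M⁸·[a_1, a_0]ᵀ.
M⁸ = [[2584, -987], [987, -377]], giving [a_9, a_8]ᵀ = [[4181], [1597]].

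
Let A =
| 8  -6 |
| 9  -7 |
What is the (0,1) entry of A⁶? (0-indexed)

-126

tr A = 1 and det A = -2, so the characteristic polynomial is λ² − (1)λ + (-2) with roots 2 and -1.
Eigenvectors give P = [[1, -2], [1, -3]] with P⁻¹ = [[3, -2], [1, -1]], and A = P·diag(2, -1)·P⁻¹.
Then A⁶ = P·diag(64, 1)·P⁻¹ = [[64, -2], [64, -3]] · [[3, -2], [1, -1]] = [[190, -126], [189, -125]].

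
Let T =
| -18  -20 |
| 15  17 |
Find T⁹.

tr T = -1 and det T = -6, so the characteristic polynomial is λ² − (-1)λ + (-6) with roots -3 and 2.
Eigenvectors give P = [[4, -1], [-3, 1]] with P⁻¹ = [[1, 1], [3, 4]], and T = P·diag(-3, 2)·P⁻¹.
Then T⁹ = P·diag(-19683, 512)·P⁻¹ = [[-78732, -512], [59049, 512]] · [[1, 1], [3, 4]] = [[-80268, -80780], [60585, 61097]].

[[-80268, -80780], [60585, 61097]]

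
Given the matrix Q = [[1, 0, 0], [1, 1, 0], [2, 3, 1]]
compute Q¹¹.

Q = I + N where N = [[0, 0, 0], [1, 0, 0], [2, 3, 0]] is strictly lower-triangular, so N³ = 0.
(I + N)¹¹ = I + 11·N + 55·N² = [[1, 0, 0], [11, 1, 0], [187, 33, 1]].

[[1, 0, 0], [11, 1, 0], [187, 33, 1]]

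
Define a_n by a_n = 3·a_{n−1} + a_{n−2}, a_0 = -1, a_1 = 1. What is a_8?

2738

With companion matrix T = [[3, 1], [1, 0]], [a_n, a_{n−1}]ᵀ = T·[a_{n−1}, a_{n−2}]ᵀ, so [a_8, a_7]ᵀ = T⁷·[a_1, a_0]ᵀ.
T⁷ = [[3927, 1189], [1189, 360]], giving [a_8, a_7]ᵀ = [[2738], [829]].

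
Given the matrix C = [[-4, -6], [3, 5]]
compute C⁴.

[[-14, -30], [15, 31]]

tr C = 1 and det C = -2, so the characteristic polynomial is λ² − (1)λ + (-2) with roots 2 and -1.
Eigenvectors give P = [[-1, -2], [1, 1]] with P⁻¹ = [[1, 2], [-1, -1]], and C = P·diag(2, -1)·P⁻¹.
Then C⁴ = P·diag(16, 1)·P⁻¹ = [[-16, -2], [16, 1]] · [[1, 2], [-1, -1]] = [[-14, -30], [15, 31]].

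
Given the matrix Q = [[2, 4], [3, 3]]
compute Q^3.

[[92, 124], [93, 123]]

Q^2 = [[16, 20], [15, 21]]
Q^3 = [[92, 124], [93, 123]]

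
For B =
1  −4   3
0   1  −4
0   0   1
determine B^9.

B = I + N where N = [[0, −4, 3], [0, 0, −4], [0, 0, 0]] is strictly upper-triangular, so N^3 = 0.
(I + N)^9 = I + 9·N + 36·N^2 = [[1, −36, 603], [0, 1, −36], [0, 0, 1]].

[[1, −36, 603], [0, 1, −36], [0, 0, 1]]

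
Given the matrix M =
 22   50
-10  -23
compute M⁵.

tr M = -1 and det M = -6, so the characteristic polynomial is λ² − (-1)λ + (-6) with roots -3 and 2.
Eigenvectors give P = [[-2, 5], [1, -2]] with P⁻¹ = [[2, 5], [1, 2]], and M = P·diag(-3, 2)·P⁻¹.
Then M⁵ = P·diag(-243, 32)·P⁻¹ = [[486, 160], [-243, -64]] · [[2, 5], [1, 2]] = [[1132, 2750], [-550, -1343]].

[[1132, 2750], [-550, -1343]]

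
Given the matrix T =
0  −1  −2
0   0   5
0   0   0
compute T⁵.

[[0, 0, 0], [0, 0, 0], [0, 0, 0]]

T is strictly triangular, hence nilpotent: T³ = 0, so T⁵ = 0.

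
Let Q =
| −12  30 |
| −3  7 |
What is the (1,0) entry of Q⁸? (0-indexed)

18915

tr Q = −5 and det Q = 6, so the characteristic polynomial is λ² − (−5)λ + (6) with roots −3 and −2.
Eigenvectors give P = [[10, 3], [3, 1]] with P⁻¹ = [[1, −3], [−3, 10]], and Q = P·diag(−3, −2)·P⁻¹.
Then Q⁸ = P·diag(6561, 256)·P⁻¹ = [[65610, 768], [19683, 256]] · [[1, −3], [−3, 10]] = [[63306, −189150], [18915, −56489]].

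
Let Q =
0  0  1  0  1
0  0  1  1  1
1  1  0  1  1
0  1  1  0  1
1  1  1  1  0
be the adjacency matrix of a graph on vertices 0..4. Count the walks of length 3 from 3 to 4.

9

The number of length-3 walks from vertex 3 to vertex 4 is entry (3,4) of Q³, where Q is the adjacency matrix.
Q² = [[2, 2, 1, 2, 1], [2, 3, 2, 2, 2], [1, 2, 4, 2, 3], [2, 2, 2, 3, 2], [1, 2, 3, 2, 4]]
Q³ = [[2, 4, 7, 4, 7], [4, 6, 9, 7, 9], [7, 9, 8, 9, 9], [4, 7, 9, 6, 9], [7, 9, 9, 9, 8]]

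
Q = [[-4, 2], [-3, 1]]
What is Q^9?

tr Q = -3 and det Q = 2, so the characteristic polynomial is λ² − (-3)λ + (2) with roots -2 and -1.
Eigenvectors give P = [[1, -2], [1, -3]] with P⁻¹ = [[3, -2], [1, -1]], and Q = P·diag(-2, -1)·P⁻¹.
Then Q^9 = P·diag(-512, -1)·P⁻¹ = [[-512, 2], [-512, 3]] · [[3, -2], [1, -1]] = [[-1534, 1022], [-1533, 1021]].

[[-1534, 1022], [-1533, 1021]]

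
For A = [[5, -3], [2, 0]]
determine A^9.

tr A = 5 and det A = 6, so the characteristic polynomial is λ² − (5)λ + (6) with roots 3 and 2.
Eigenvectors give P = [[3, 1], [2, 1]] with P⁻¹ = [[1, -1], [-2, 3]], and A = P·diag(3, 2)·P⁻¹.
Then A^9 = P·diag(19683, 512)·P⁻¹ = [[59049, 512], [39366, 512]] · [[1, -1], [-2, 3]] = [[58025, -57513], [38342, -37830]].

[[58025, -57513], [38342, -37830]]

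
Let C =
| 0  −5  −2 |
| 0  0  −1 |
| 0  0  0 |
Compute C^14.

[[0, 0, 0], [0, 0, 0], [0, 0, 0]]

C is strictly triangular, hence nilpotent: C^3 = 0, so C^14 = 0.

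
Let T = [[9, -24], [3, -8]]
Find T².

[[9, -24], [3, -8]]

T² = T (a projection; rank 1, trace 1), so T² = T.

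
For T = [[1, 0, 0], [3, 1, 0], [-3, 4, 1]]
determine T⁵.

[[1, 0, 0], [15, 1, 0], [105, 20, 1]]

T = I + N where N = [[0, 0, 0], [3, 0, 0], [-3, 4, 0]] is strictly lower-triangular, so N³ = 0.
(I + N)⁵ = I + 5·N + 10·N² = [[1, 0, 0], [15, 1, 0], [105, 20, 1]].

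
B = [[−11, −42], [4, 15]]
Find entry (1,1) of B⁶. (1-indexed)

−4367

tr B = 4 and det B = 3, so the characteristic polynomial is λ² − (4)λ + (3) with roots 3 and 1.
Eigenvectors give P = [[−3, 7], [1, −2]] with P⁻¹ = [[2, 7], [1, 3]], and B = P·diag(3, 1)·P⁻¹.
Then B⁶ = P·diag(729, 1)·P⁻¹ = [[−2187, 7], [729, −2]] · [[2, 7], [1, 3]] = [[−4367, −15288], [1456, 5097]].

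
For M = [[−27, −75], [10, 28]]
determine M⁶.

tr M = 1 and det M = −6, so the characteristic polynomial is λ² − (1)λ + (−6) with roots 3 and −2.
Eigenvectors give P = [[−5, −3], [2, 1]] with P⁻¹ = [[1, 3], [−2, −5]], and M = P·diag(3, −2)·P⁻¹.
Then M⁶ = P·diag(729, 64)·P⁻¹ = [[−3645, −192], [1458, 64]] · [[1, 3], [−2, −5]] = [[−3261, −9975], [1330, 4054]].

[[−3261, −9975], [1330, 4054]]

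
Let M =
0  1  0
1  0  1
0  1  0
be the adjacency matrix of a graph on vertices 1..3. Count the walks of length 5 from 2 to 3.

4

The number of length-5 walks from vertex 2 to vertex 3 is entry (2,3) of M^5, where M is the adjacency matrix.
M^2 = [[1, 0, 1], [0, 2, 0], [1, 0, 1]]
M^3 = [[0, 2, 0], [2, 0, 2], [0, 2, 0]]
M^4 = [[2, 0, 2], [0, 4, 0], [2, 0, 2]]
M^5 = [[0, 4, 0], [4, 0, 4], [0, 4, 0]]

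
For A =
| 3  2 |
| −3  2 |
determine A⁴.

A² = [[3, 10], [−15, −2]]
A³ = [[−21, 26], [−39, −34]]
A⁴ = [[−141, 10], [−15, −146]]

[[−141, 10], [−15, −146]]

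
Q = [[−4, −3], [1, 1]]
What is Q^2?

[[13, 9], [−3, −2]]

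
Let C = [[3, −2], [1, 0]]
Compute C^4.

tr C = 3 and det C = 2, so the characteristic polynomial is λ² − (3)λ + (2) with roots 1 and 2.
Eigenvectors give P = [[−1, 2], [−1, 1]] with P⁻¹ = [[1, −2], [1, −1]], and C = P·diag(1, 2)·P⁻¹.
Then C^4 = P·diag(1, 16)·P⁻¹ = [[−1, 32], [−1, 16]] · [[1, −2], [1, −1]] = [[31, −30], [15, −14]].

[[31, −30], [15, −14]]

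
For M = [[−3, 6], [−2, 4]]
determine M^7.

[[−3, 6], [−2, 4]]

M² = M (a projection; rank 1, trace 1), so M^7 = M.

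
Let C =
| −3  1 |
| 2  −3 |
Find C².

[[11, −6], [−12, 11]]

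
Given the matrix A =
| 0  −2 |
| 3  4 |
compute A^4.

A^2 = [[−6, −8], [12, 10]]
A^3 = [[−24, −20], [30, 16]]
A^4 = [[−60, −32], [48, 4]]

[[−60, −32], [48, 4]]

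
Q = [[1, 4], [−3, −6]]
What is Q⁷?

[[6049, 8236], [−6177, −8364]]

tr Q = −5 and det Q = 6, so the characteristic polynomial is λ² − (−5)λ + (6) with roots −2 and −3.
Eigenvectors give P = [[4, −1], [−3, 1]] with P⁻¹ = [[1, 1], [3, 4]], and Q = P·diag(−2, −3)·P⁻¹.
Then Q⁷ = P·diag(−128, −2187)·P⁻¹ = [[−512, 2187], [384, −2187]] · [[1, 1], [3, 4]] = [[6049, 8236], [−6177, −8364]].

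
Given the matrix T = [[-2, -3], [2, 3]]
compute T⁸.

[[-2, -3], [2, 3]]

T² = T (a projection; rank 1, trace 1), so T⁸ = T.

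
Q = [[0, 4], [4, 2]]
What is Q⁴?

[[320, 288], [288, 464]]

Q² = [[16, 8], [8, 20]]
Q³ = [[32, 80], [80, 72]]
Q⁴ = [[320, 288], [288, 464]]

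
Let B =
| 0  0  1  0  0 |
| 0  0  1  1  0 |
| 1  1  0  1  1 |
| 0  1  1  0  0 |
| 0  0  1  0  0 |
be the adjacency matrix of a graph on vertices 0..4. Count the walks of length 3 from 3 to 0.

The number of length-3 walks from vertex 3 to vertex 0 is entry (3,0) of B³, where B is the adjacency matrix.
B² = [[1, 1, 0, 1, 1], [1, 2, 1, 1, 1], [0, 1, 4, 1, 0], [1, 1, 1, 2, 1], [1, 1, 0, 1, 1]]
B³ = [[0, 1, 4, 1, 0], [1, 2, 5, 3, 1], [4, 5, 2, 5, 4], [1, 3, 5, 2, 1], [0, 1, 4, 1, 0]]

1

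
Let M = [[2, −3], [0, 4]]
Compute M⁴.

M² = [[4, −18], [0, 16]]
M³ = [[8, −84], [0, 64]]
M⁴ = [[16, −360], [0, 256]]

[[16, −360], [0, 256]]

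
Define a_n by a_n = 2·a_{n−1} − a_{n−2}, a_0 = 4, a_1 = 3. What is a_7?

−3

With companion matrix B = [[2, −1], [1, 0]], [a_n, a_{n−1}]ᵀ = B·[a_{n−1}, a_{n−2}]ᵀ, so [a_7, a_6]ᵀ = B⁶·[a_1, a_0]ᵀ.
B⁶ = [[7, −6], [6, −5]], giving [a_7, a_6]ᵀ = [[−3], [−2]].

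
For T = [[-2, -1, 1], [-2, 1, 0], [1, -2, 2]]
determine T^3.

[[-12, -8, 7], [-12, 5, -2], [11, -21, 14]]

T^2 = [[7, -1, 0], [2, 3, -2], [4, -7, 5]]
T^3 = [[-12, -8, 7], [-12, 5, -2], [11, -21, 14]]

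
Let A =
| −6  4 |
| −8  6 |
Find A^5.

[[−96, 64], [−128, 96]]

tr A = 0 and det A = −4, so the characteristic polynomial is λ² − (0)λ + (−4) with roots −2 and 2.
Eigenvectors give P = [[1, −1], [1, −2]] with P⁻¹ = [[2, −1], [1, −1]], and A = P·diag(−2, 2)·P⁻¹.
Then A^5 = P·diag(−32, 32)·P⁻¹ = [[−32, −32], [−32, −64]] · [[2, −1], [1, −1]] = [[−96, 64], [−128, 96]].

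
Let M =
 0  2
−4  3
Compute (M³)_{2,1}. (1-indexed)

M² = [[−8, 6], [−12, 1]]
M³ = [[−24, 2], [−4, −21]]

−4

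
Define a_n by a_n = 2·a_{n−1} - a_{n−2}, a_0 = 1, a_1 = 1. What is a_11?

1

With companion matrix B = [[2, -1], [1, 0]], [a_n, a_{n−1}]ᵀ = B·[a_{n−1}, a_{n−2}]ᵀ, so [a_11, a_10]ᵀ = B¹⁰·[a_1, a_0]ᵀ.
B¹⁰ = [[11, -10], [10, -9]], giving [a_11, a_10]ᵀ = [[1], [1]].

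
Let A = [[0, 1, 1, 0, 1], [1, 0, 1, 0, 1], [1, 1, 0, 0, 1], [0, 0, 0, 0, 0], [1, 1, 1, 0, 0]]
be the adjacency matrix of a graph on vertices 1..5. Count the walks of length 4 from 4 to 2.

The number of length-4 walks from vertex 4 to vertex 2 is entry (4,2) of A⁴, where A is the adjacency matrix.
A² = [[3, 2, 2, 0, 2], [2, 3, 2, 0, 2], [2, 2, 3, 0, 2], [0, 0, 0, 0, 0], [2, 2, 2, 0, 3]]
A³ = [[6, 7, 7, 0, 7], [7, 6, 7, 0, 7], [7, 7, 6, 0, 7], [0, 0, 0, 0, 0], [7, 7, 7, 0, 6]]
A⁴ = [[21, 20, 20, 0, 20], [20, 21, 20, 0, 20], [20, 20, 21, 0, 20], [0, 0, 0, 0, 0], [20, 20, 20, 0, 21]]

0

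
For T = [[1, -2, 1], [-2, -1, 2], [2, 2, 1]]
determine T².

[[7, 2, -2], [4, 9, -2], [0, -4, 7]]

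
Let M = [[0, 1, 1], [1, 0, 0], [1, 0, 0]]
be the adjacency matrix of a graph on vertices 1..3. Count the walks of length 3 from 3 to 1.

2

The number of length-3 walks from vertex 3 to vertex 1 is entry (3,1) of M³, where M is the adjacency matrix.
M² = [[2, 0, 0], [0, 1, 1], [0, 1, 1]]
M³ = [[0, 2, 2], [2, 0, 0], [2, 0, 0]]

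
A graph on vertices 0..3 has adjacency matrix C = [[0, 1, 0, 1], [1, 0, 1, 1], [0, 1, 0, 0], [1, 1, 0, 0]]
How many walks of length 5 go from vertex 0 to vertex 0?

12

The number of length-5 walks from vertex 0 to vertex 0 is entry (0,0) of C⁵, where C is the adjacency matrix.
C² = [[2, 1, 1, 1], [1, 3, 0, 1], [1, 0, 1, 1], [1, 1, 1, 2]]
C³ = [[2, 4, 1, 3], [4, 2, 3, 4], [1, 3, 0, 1], [3, 4, 1, 2]]
C⁴ = [[7, 6, 4, 6], [6, 11, 2, 6], [4, 2, 3, 4], [6, 6, 4, 7]]
C⁵ = [[12, 17, 6, 13], [17, 14, 11, 17], [6, 11, 2, 6], [13, 17, 6, 12]]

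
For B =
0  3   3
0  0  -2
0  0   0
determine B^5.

[[0, 0, 0], [0, 0, 0], [0, 0, 0]]

B is strictly triangular, hence nilpotent: B^3 = 0, so B^5 = 0.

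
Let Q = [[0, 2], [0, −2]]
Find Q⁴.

[[0, −16], [0, 16]]

Q² = [[0, −4], [0, 4]]
Q³ = [[0, 8], [0, −8]]
Q⁴ = [[0, −16], [0, 16]]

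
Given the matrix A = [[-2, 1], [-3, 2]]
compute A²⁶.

[[1, 0], [0, 1]]

A² = I (check: tr A = 0 and det A = -1), so A²⁶ = I since 26 is even.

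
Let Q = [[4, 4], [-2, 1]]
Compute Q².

[[8, 20], [-10, -7]]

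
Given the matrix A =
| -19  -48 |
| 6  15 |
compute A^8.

tr A = -4 and det A = 3, so the characteristic polynomial is λ² − (-4)λ + (3) with roots -3 and -1.
Eigenvectors give P = [[-3, -8], [1, 3]] with P⁻¹ = [[-3, -8], [1, 3]], and A = P·diag(-3, -1)·P⁻¹.
Then A^8 = P·diag(6561, 1)·P⁻¹ = [[-19683, -8], [6561, 3]] · [[-3, -8], [1, 3]] = [[59041, 157440], [-19680, -52479]].

[[59041, 157440], [-19680, -52479]]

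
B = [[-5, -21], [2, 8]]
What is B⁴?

tr B = 3 and det B = 2, so the characteristic polynomial is λ² − (3)λ + (2) with roots 2 and 1.
Eigenvectors give P = [[-3, 7], [1, -2]] with P⁻¹ = [[2, 7], [1, 3]], and B = P·diag(2, 1)·P⁻¹.
Then B⁴ = P·diag(16, 1)·P⁻¹ = [[-48, 7], [16, -2]] · [[2, 7], [1, 3]] = [[-89, -315], [30, 106]].

[[-89, -315], [30, 106]]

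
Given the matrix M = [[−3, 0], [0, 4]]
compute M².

[[9, 0], [0, 16]]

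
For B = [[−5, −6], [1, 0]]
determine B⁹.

tr B = −5 and det B = 6, so the characteristic polynomial is λ² − (−5)λ + (6) with roots −2 and −3.
Eigenvectors give P = [[2, −3], [−1, 1]] with P⁻¹ = [[−1, −3], [−1, −2]], and B = P·diag(−2, −3)·P⁻¹.
Then B⁹ = P·diag(−512, −19683)·P⁻¹ = [[−1024, 59049], [512, −19683]] · [[−1, −3], [−1, −2]] = [[−58025, −115026], [19171, 37830]].

[[−58025, −115026], [19171, 37830]]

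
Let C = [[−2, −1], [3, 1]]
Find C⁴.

[[−2, −1], [3, 1]]

C² = [[1, 1], [−3, −2]]
C³ = [[1, 0], [0, 1]]
C⁴ = [[−2, −1], [3, 1]]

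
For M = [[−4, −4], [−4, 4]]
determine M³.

M² = [[32, 0], [0, 32]]
M³ = [[−128, −128], [−128, 128]]

[[−128, −128], [−128, 128]]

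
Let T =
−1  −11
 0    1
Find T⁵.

[[−1, −11], [0, 1]]

T² = I (check: tr T = 0 and det T = −1), so T⁵ = T since 5 is odd.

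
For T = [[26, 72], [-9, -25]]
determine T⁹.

[[4616, 12312], [-1539, -4105]]

tr T = 1 and det T = -2, so the characteristic polynomial is λ² − (1)λ + (-2) with roots -1 and 2.
Eigenvectors give P = [[8, -3], [-3, 1]] with P⁻¹ = [[-1, -3], [-3, -8]], and T = P·diag(-1, 2)·P⁻¹.
Then T⁹ = P·diag(-1, 512)·P⁻¹ = [[-8, -1536], [3, 512]] · [[-1, -3], [-3, -8]] = [[4616, 12312], [-1539, -4105]].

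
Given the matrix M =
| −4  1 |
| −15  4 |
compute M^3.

[[−4, 1], [−15, 4]]

M² = I (check: tr M = 0 and det M = −1), so M^3 = M since 3 is odd.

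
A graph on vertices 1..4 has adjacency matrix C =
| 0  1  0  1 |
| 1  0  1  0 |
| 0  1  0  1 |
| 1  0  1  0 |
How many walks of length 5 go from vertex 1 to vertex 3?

The number of length-5 walks from vertex 1 to vertex 3 is entry (1,3) of C^5, where C is the adjacency matrix.
C^2 = [[2, 0, 2, 0], [0, 2, 0, 2], [2, 0, 2, 0], [0, 2, 0, 2]]
C^3 = [[0, 4, 0, 4], [4, 0, 4, 0], [0, 4, 0, 4], [4, 0, 4, 0]]
C^4 = [[8, 0, 8, 0], [0, 8, 0, 8], [8, 0, 8, 0], [0, 8, 0, 8]]
C^5 = [[0, 16, 0, 16], [16, 0, 16, 0], [0, 16, 0, 16], [16, 0, 16, 0]]

0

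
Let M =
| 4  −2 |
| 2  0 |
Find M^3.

[[32, −24], [24, −16]]

M^2 = [[12, −8], [8, −4]]
M^3 = [[32, −24], [24, −16]]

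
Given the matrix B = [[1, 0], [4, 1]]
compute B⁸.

B = I + N where N = [[0, 0], [4, 0]] is strictly lower-triangular, so N² = 0.
(I + N)⁸ = I + 8·N = [[1, 0], [32, 1]].

[[1, 0], [32, 1]]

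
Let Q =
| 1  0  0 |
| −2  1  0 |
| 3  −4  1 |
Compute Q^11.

Q = I + N where N = [[0, 0, 0], [−2, 0, 0], [3, −4, 0]] is strictly lower-triangular, so N^3 = 0.
(I + N)^11 = I + 11·N + 55·N^2 = [[1, 0, 0], [−22, 1, 0], [473, −44, 1]].

[[1, 0, 0], [−22, 1, 0], [473, −44, 1]]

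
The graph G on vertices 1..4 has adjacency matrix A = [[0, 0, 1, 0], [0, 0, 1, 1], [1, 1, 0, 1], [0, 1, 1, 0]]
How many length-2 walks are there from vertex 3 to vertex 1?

The number of length-2 walks from vertex 3 to vertex 1 is entry (3,1) of A², where A is the adjacency matrix.
A² = [[1, 1, 0, 1], [1, 2, 1, 1], [0, 1, 3, 1], [1, 1, 1, 2]]

0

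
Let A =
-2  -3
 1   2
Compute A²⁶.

[[1, 0], [0, 1]]

A² = I (check: tr A = 0 and det A = -1), so A²⁶ = I since 26 is even.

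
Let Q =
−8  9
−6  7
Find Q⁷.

tr Q = −1 and det Q = −2, so the characteristic polynomial is λ² − (−1)λ + (−2) with roots −2 and 1.
Eigenvectors give P = [[3, 1], [2, 1]] with P⁻¹ = [[1, −1], [−2, 3]], and Q = P·diag(−2, 1)·P⁻¹.
Then Q⁷ = P·diag(−128, 1)·P⁻¹ = [[−384, 1], [−256, 1]] · [[1, −1], [−2, 3]] = [[−386, 387], [−258, 259]].

[[−386, 387], [−258, 259]]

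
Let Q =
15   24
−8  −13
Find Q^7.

tr Q = 2 and det Q = −3, so the characteristic polynomial is λ² − (2)λ + (−3) with roots −1 and 3.
Eigenvectors give P = [[−3, −2], [2, 1]] with P⁻¹ = [[1, 2], [−2, −3]], and Q = P·diag(−1, 3)·P⁻¹.
Then Q^7 = P·diag(−1, 2187)·P⁻¹ = [[3, −4374], [−2, 2187]] · [[1, 2], [−2, −3]] = [[8751, 13128], [−4376, −6565]].

[[8751, 13128], [−4376, −6565]]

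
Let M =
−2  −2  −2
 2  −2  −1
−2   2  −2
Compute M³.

M² = [[4, 4, 10], [−6, −2, 0], [12, −4, 6]]
M³ = [[−20, 4, −32], [8, 16, 14], [−44, −4, −32]]

[[−20, 4, −32], [8, 16, 14], [−44, −4, −32]]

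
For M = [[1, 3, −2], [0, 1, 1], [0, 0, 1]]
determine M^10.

[[1, 30, 115], [0, 1, 10], [0, 0, 1]]

M = I + N where N = [[0, 3, −2], [0, 0, 1], [0, 0, 0]] is strictly upper-triangular, so N^3 = 0.
(I + N)^10 = I + 10·N + 45·N^2 = [[1, 30, 115], [0, 1, 10], [0, 0, 1]].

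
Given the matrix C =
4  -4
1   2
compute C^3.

[[24, -96], [24, -24]]

C^2 = [[12, -24], [6, 0]]
C^3 = [[24, -96], [24, -24]]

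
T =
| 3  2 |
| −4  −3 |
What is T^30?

T² = I (check: tr T = 0 and det T = −1), so T^30 = I since 30 is even.

[[1, 0], [0, 1]]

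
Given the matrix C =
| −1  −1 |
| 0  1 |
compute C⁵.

[[−1, −1], [0, 1]]

C² = I (check: tr C = 0 and det C = −1), so C⁵ = C since 5 is odd.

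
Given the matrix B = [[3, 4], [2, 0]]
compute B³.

[[75, 68], [34, 24]]

B² = [[17, 12], [6, 8]]
B³ = [[75, 68], [34, 24]]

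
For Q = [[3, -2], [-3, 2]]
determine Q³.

Q² = [[15, -10], [-15, 10]]
Q³ = [[75, -50], [-75, 50]]

[[75, -50], [-75, 50]]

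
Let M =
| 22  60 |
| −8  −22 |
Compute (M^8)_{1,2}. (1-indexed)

0

tr M = 0 and det M = −4, so the characteristic polynomial is λ² − (0)λ + (−4) with roots −2 and 2.
Eigenvectors give P = [[−5, −3], [2, 1]] with P⁻¹ = [[1, 3], [−2, −5]], and M = P·diag(−2, 2)·P⁻¹.
Then M^8 = P·diag(256, 256)·P⁻¹ = [[−1280, −768], [512, 256]] · [[1, 3], [−2, −5]] = [[256, 0], [0, 256]].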